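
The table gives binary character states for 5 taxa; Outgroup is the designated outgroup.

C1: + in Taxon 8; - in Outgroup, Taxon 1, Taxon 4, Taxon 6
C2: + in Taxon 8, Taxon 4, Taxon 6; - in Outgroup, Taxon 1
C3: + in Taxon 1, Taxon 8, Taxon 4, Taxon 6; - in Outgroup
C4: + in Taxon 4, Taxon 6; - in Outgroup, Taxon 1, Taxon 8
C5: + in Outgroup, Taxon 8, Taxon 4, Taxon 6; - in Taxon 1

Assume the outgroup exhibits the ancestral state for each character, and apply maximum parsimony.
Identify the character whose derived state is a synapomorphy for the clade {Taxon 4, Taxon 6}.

Character polarity is set by the outgroup: the derived state is whichever differs from the outgroup's state, so for C5 the derived state is '-', and for the remaining characters it is '+'.
C1: derived state '+' in Taxon 8 only — an autapomorphy, so it tells us nothing about relationships among taxa.
Only Taxon 4, Taxon 6, and Taxon 8 show the derived state '+' for C2, supporting them as a clade.
C3 (derived state '+') is shared by all ingroup taxa — unites the whole ingroup.
Only Taxon 4 and Taxon 6 show the derived state '+' for C4, supporting them as a clade.
C5 (derived state '-') is unique to Taxon 1 (autapomorphy; uninformative for grouping).
Most parsimonious ingroup topology: (Taxon 1,(Taxon 8,(Taxon 4,Taxon 6))).
The clade {Taxon 4, Taxon 6} is supported by C4: its derived state '+' occurs in exactly those taxa and in no other taxon (including the outgroup).

C4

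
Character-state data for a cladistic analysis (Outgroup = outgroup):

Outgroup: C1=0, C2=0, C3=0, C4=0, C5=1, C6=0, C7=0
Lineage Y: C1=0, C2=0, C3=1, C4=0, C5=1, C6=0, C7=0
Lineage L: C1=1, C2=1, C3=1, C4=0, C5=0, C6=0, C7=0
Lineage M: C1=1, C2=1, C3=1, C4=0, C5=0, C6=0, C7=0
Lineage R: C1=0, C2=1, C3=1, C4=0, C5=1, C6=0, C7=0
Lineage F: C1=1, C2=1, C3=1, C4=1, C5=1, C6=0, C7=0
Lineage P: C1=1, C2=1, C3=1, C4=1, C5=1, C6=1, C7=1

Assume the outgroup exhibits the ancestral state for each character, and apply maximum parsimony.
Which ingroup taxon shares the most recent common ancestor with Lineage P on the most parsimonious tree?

Character polarity is set by the outgroup: the derived state is whichever differs from the outgroup's state, so for C5 the derived state is '0', and for the remaining characters it is '1'.
Only Lineage F, Lineage L, Lineage M, and Lineage P show the derived state '1' for C1, supporting them as a clade.
C2 (derived state '1') is shared by Lineage F, Lineage L, Lineage M, Lineage P, and Lineage R — a synapomorphy uniting that clade.
All ingroup taxa share the derived state '1' for C3; it defines the ingroup but does not resolve relationships within it.
C4 (derived state '1') is shared by Lineage F and Lineage P — a synapomorphy uniting that clade.
C5: derived state '0' in Lineage L and Lineage M only — synapomorphy for {Lineage L, Lineage M}.
C6 (derived state '1') is unique to Lineage P (autapomorphy; uninformative for grouping).
C7 (derived state '1') is unique to Lineage P (autapomorphy; uninformative for grouping).
Most parsimonious ingroup topology: (Lineage Y,(((Lineage L,Lineage M),(Lineage F,Lineage P)),Lineage R)).
Lineage P and Lineage F form a cherry on this tree, so they are sister taxa.

Lineage F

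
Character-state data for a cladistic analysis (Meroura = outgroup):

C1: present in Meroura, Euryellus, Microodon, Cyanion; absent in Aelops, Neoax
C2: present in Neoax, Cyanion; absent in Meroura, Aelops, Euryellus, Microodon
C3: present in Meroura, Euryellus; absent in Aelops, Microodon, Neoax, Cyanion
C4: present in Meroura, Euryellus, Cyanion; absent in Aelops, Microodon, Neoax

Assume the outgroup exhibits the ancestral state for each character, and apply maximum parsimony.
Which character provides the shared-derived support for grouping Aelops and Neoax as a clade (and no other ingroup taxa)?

C1

Character polarity is set by the outgroup: the derived state is whichever differs from the outgroup's state, so for C1, C3, C4 the derived state is 'absent', and for the remaining characters it is 'present'.
C1 (derived state 'absent') is shared by Aelops and Neoax — a synapomorphy uniting that clade.
C2 groups Cyanion and Neoax, which is incompatible with the clades supported by the remaining characters; treating it as convergent (homoplasy) costs fewer steps than any alternative tree.
C3: derived state 'absent' in Aelops, Cyanion, Microodon, and Neoax only — synapomorphy for {Aelops, Cyanion, Microodon, Neoax}.
Only Aelops, Microodon, and Neoax show the derived state 'absent' for C4, supporting them as a clade.
Most parsimonious ingroup topology: ((((Aelops,Neoax),Microodon),Cyanion),Euryellus).
The clade {Aelops, Neoax} is supported by C1: its derived state 'absent' occurs in exactly those taxa and in no other taxon (including the outgroup).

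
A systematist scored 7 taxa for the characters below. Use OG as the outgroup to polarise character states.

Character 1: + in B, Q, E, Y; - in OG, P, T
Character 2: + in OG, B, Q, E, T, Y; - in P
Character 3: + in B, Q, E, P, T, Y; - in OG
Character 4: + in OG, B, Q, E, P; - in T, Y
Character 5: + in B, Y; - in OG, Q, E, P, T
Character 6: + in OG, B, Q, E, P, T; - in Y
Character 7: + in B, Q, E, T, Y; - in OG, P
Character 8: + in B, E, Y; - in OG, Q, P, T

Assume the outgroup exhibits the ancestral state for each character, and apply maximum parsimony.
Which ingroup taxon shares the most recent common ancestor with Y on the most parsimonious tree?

Character polarity is set by the outgroup: the derived state is whichever differs from the outgroup's state, so for Character 2, Character 4, Character 6 the derived state is '-', and for the remaining characters it is '+'.
Character 1 (derived state '+') is shared by B, E, Q, and Y — a synapomorphy uniting that clade.
Character 2 (derived state '-') is unique to P (autapomorphy; uninformative for grouping).
Character 3 (derived state '+') is shared by all ingroup taxa — unites the whole ingroup.
Character 4 (state '-') occurs in T and Y but conflicts with the nesting implied by the other characters — most parsimoniously interpreted as homoplasy.
Character 5: derived state '+' in B and Y only — synapomorphy for {B, Y}.
Character 6 (derived state '-') is unique to Y (autapomorphy; uninformative for grouping).
Character 7 (derived state '+') is shared by B, E, Q, T, and Y — a synapomorphy uniting that clade.
Character 8: derived state '+' in B, E, and Y only — synapomorphy for {B, E, Y}.
Most parsimonious ingroup topology: (((((B,Y),E),Q),T),P).
Y and B form a cherry on this tree, so they are sister taxa.

B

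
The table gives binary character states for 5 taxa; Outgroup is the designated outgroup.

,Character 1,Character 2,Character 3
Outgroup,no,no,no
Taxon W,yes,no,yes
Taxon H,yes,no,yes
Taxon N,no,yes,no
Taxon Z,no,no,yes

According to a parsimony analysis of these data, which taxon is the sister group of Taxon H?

The outgroup has state 'no' for every character, so 'yes' is the derived state throughout.
Only Taxon H and Taxon W show the derived state 'yes' for Character 1, supporting them as a clade.
Character 2: derived state 'yes' in Taxon N only — an autapomorphy, so it tells us nothing about relationships among taxa.
Character 3: derived state 'yes' in Taxon H, Taxon W, and Taxon Z only — synapomorphy for {Taxon H, Taxon W, Taxon Z}.
Most parsimonious ingroup topology: (((Taxon W,Taxon H),Taxon Z),Taxon N).
Taxon H and Taxon W form a cherry on this tree, so they are sister taxa.

Taxon W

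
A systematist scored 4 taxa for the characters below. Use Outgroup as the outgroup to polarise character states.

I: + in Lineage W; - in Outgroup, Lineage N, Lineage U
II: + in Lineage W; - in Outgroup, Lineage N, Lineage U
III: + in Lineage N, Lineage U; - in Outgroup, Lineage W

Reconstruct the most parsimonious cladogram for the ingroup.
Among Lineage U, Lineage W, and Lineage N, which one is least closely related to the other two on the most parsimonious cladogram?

Lineage W

The outgroup has state '-' for every character, so '+' is the derived state throughout.
I: derived state '+' in Lineage W only — an autapomorphy, so it tells us nothing about relationships among taxa.
II (derived state '+') is unique to Lineage W (autapomorphy; uninformative for grouping).
III (derived state '+') is shared by Lineage N and Lineage U — a synapomorphy uniting that clade.
Most parsimonious ingroup topology: (Lineage W,(Lineage N,Lineage U)).
Lineage N and Lineage U share a more recent common ancestor with each other than either does with Lineage W, so Lineage W is the least closely related of the three.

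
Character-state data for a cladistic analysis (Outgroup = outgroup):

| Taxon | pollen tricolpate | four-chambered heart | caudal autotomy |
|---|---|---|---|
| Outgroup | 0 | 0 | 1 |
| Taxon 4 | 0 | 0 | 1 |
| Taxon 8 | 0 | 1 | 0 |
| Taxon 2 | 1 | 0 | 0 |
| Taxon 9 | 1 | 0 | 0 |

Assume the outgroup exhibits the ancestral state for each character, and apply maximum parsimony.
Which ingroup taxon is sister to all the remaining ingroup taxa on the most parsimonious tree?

Character polarity is set by the outgroup: the derived state is whichever differs from the outgroup's state, so for caudal autotomy the derived state is '0', and for the remaining characters it is '1'.
Only Taxon 2 and Taxon 9 show the derived state '1' for pollen tricolpate, supporting them as a clade.
four-chambered heart: derived state '1' in Taxon 8 only — an autapomorphy, so it tells us nothing about relationships among taxa.
caudal autotomy (derived state '0') is shared by Taxon 2, Taxon 8, and Taxon 9 — a synapomorphy uniting that clade.
Most parsimonious ingroup topology: (Taxon 4,(Taxon 8,(Taxon 2,Taxon 9))).
Taxon 4 is sister to the clade containing all other ingroup taxa, so it is the earliest-diverging (most basal) ingroup lineage.

Taxon 4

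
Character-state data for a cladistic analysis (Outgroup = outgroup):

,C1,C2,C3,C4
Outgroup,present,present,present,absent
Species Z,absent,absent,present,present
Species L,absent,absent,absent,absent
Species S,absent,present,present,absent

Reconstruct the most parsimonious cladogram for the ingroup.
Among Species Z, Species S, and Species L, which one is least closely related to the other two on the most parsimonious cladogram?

Species S

Character polarity is set by the outgroup: the derived state is whichever differs from the outgroup's state, so for C1, C2, C3 the derived state is 'absent', and for the remaining characters it is 'present'.
C1 (derived state 'absent') is shared by all ingroup taxa — unites the whole ingroup.
C2 (derived state 'absent') is shared by Species L and Species Z — a synapomorphy uniting that clade.
C3 (derived state 'absent') is unique to Species L (autapomorphy; uninformative for grouping).
C4 (derived state 'present') is unique to Species Z (autapomorphy; uninformative for grouping).
Most parsimonious ingroup topology: ((Species Z,Species L),Species S).
Species Z and Species L share a more recent common ancestor with each other than either does with Species S, so Species S is the least closely related of the three.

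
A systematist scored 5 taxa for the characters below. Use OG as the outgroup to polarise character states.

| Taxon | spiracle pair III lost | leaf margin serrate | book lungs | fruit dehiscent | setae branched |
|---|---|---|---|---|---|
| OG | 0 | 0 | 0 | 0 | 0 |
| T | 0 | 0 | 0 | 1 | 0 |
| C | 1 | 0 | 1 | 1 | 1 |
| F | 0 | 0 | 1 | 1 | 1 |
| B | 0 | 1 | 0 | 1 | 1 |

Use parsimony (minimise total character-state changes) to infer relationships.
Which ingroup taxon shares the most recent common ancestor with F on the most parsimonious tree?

C

The outgroup has state '0' for every character, so '1' is the derived state throughout.
spiracle pair III lost: derived state '1' in C only — an autapomorphy, so it tells us nothing about relationships among taxa.
leaf margin serrate: derived state '1' in B only — an autapomorphy, so it tells us nothing about relationships among taxa.
book lungs (derived state '1') is shared by C and F — a synapomorphy uniting that clade.
fruit dehiscent (derived state '1') is shared by all ingroup taxa — unites the whole ingroup.
setae branched: derived state '1' in B, C, and F only — synapomorphy for {B, C, F}.
Most parsimonious ingroup topology: (T,((C,F),B)).
F and C form a cherry on this tree, so they are sister taxa.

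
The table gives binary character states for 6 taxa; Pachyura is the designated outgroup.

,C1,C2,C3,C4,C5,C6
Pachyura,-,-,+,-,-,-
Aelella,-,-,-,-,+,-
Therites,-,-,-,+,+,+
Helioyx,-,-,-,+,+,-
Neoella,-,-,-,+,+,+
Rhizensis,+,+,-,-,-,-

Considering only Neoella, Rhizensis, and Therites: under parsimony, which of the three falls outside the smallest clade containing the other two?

Character polarity is set by the outgroup: the derived state is whichever differs from the outgroup's state, so for C3 the derived state is '-', and for the remaining characters it is '+'.
C1 (derived state '+') is unique to Rhizensis (autapomorphy; uninformative for grouping).
C2 (derived state '+') is unique to Rhizensis (autapomorphy; uninformative for grouping).
C3 (derived state '-') is shared by all ingroup taxa — unites the whole ingroup.
C4 (derived state '+') is shared by Helioyx, Neoella, and Therites — a synapomorphy uniting that clade.
Only Aelella, Helioyx, Neoella, and Therites show the derived state '+' for C5, supporting them as a clade.
Only Neoella and Therites show the derived state '+' for C6, supporting them as a clade.
Most parsimonious ingroup topology: ((Aelella,((Therites,Neoella),Helioyx)),Rhizensis).
Neoella and Therites share a more recent common ancestor with each other than either does with Rhizensis, so Rhizensis is the least closely related of the three.

Rhizensis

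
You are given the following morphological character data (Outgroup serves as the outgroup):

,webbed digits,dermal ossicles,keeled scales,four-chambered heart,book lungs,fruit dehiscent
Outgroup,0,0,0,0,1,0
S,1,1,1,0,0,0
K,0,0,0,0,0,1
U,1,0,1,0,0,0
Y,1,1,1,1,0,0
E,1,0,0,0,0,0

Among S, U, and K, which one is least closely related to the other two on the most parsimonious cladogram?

K

Character polarity is set by the outgroup: the derived state is whichever differs from the outgroup's state, so for book lungs the derived state is '0', and for the remaining characters it is '1'.
webbed digits (derived state '1') is shared by E, S, U, and Y — a synapomorphy uniting that clade.
Only S and Y show the derived state '1' for dermal ossicles, supporting them as a clade.
keeled scales: derived state '1' in S, U, and Y only — synapomorphy for {S, U, Y}.
four-chambered heart: derived state '1' in Y only — an autapomorphy, so it tells us nothing about relationships among taxa.
book lungs (derived state '0') is shared by all ingroup taxa — unites the whole ingroup.
fruit dehiscent (derived state '1') is unique to K (autapomorphy; uninformative for grouping).
Most parsimonious ingroup topology: ((((S,Y),U),E),K).
S and U share a more recent common ancestor with each other than either does with K, so K is the least closely related of the three.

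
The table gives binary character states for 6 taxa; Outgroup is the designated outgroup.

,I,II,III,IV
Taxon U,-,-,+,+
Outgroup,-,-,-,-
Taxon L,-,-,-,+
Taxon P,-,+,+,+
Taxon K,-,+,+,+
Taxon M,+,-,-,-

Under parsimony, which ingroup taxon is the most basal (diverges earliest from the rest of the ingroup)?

Taxon M

The outgroup has state '-' for every character, so '+' is the derived state throughout.
I: derived state '+' in Taxon M only — an autapomorphy, so it tells us nothing about relationships among taxa.
II (derived state '+') is shared by Taxon K and Taxon P — a synapomorphy uniting that clade.
Only Taxon K, Taxon P, and Taxon U show the derived state '+' for III, supporting them as a clade.
IV: derived state '+' in Taxon K, Taxon L, Taxon P, and Taxon U only — synapomorphy for {Taxon K, Taxon L, Taxon P, Taxon U}.
Most parsimonious ingroup topology: (((Taxon U,(Taxon P,Taxon K)),Taxon L),Taxon M).
Taxon M is sister to the clade containing all other ingroup taxa, so it is the earliest-diverging (most basal) ingroup lineage.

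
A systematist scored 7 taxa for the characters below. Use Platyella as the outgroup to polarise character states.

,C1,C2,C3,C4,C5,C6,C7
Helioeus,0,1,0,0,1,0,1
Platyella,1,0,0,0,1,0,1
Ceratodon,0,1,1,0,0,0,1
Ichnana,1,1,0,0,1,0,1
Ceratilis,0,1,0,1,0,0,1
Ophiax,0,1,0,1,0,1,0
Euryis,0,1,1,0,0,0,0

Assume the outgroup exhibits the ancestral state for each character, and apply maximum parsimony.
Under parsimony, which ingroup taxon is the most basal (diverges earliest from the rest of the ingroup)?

Ichnana

Character polarity is set by the outgroup: the derived state is whichever differs from the outgroup's state, so for C1, C5, C7 the derived state is '0', and for the remaining characters it is '1'.
C1 (derived state '0') is shared by Ceratilis, Ceratodon, Euryis, Helioeus, and Ophiax — a synapomorphy uniting that clade.
All ingroup taxa share the derived state '1' for C2; it defines the ingroup but does not resolve relationships within it.
C3: derived state '1' in Ceratodon and Euryis only — synapomorphy for {Ceratodon, Euryis}.
Only Ceratilis and Ophiax show the derived state '1' for C4, supporting them as a clade.
Only Ceratilis, Ceratodon, Euryis, and Ophiax show the derived state '0' for C5, supporting them as a clade.
C6 (derived state '1') is unique to Ophiax (autapomorphy; uninformative for grouping).
C7 groups Euryis and Ophiax, which is incompatible with the clades supported by the remaining characters; treating it as convergent (homoplasy) costs fewer steps than any alternative tree.
Most parsimonious ingroup topology: (Ichnana,(((Ophiax,Ceratilis),(Euryis,Ceratodon)),Helioeus)).
Ichnana is sister to the clade containing all other ingroup taxa, so it is the earliest-diverging (most basal) ingroup lineage.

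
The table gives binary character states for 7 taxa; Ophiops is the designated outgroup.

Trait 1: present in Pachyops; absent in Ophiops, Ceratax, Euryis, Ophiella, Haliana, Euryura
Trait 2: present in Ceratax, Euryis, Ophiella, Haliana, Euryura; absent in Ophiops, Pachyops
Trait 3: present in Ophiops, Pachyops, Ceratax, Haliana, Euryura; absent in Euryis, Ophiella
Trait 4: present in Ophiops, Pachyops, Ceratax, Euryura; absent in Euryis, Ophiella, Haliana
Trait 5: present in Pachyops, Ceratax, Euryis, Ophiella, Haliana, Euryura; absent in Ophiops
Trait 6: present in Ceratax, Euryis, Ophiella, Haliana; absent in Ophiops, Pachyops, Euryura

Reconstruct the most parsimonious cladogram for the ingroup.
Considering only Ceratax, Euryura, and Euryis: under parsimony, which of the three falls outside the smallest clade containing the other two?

Character polarity is set by the outgroup: the derived state is whichever differs from the outgroup's state, so for Trait 3, Trait 4 the derived state is 'absent', and for the remaining characters it is 'present'.
Trait 1: derived state 'present' in Pachyops only — an autapomorphy, so it tells us nothing about relationships among taxa.
Trait 2 (derived state 'present') is shared by Ceratax, Euryis, Euryura, Haliana, and Ophiella — a synapomorphy uniting that clade.
Only Euryis and Ophiella show the derived state 'absent' for Trait 3, supporting them as a clade.
Trait 4: derived state 'absent' in Euryis, Haliana, and Ophiella only — synapomorphy for {Euryis, Haliana, Ophiella}.
Trait 5 (derived state 'present') is shared by all ingroup taxa — unites the whole ingroup.
Trait 6 (derived state 'present') is shared by Ceratax, Euryis, Haliana, and Ophiella — a synapomorphy uniting that clade.
Most parsimonious ingroup topology: (Pachyops,((Ceratax,((Euryis,Ophiella),Haliana)),Euryura)).
Ceratax and Euryis share a more recent common ancestor with each other than either does with Euryura, so Euryura is the least closely related of the three.

Euryura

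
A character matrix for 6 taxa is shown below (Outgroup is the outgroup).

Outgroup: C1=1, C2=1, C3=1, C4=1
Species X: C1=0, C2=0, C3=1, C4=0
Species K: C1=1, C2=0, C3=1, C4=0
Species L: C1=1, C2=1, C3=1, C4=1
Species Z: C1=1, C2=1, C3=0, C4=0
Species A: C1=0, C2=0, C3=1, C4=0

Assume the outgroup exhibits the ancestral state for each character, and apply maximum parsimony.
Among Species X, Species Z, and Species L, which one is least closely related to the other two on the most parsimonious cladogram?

The outgroup has state '1' for every character, so '0' is the derived state throughout.
Only Species A and Species X show the derived state '0' for C1, supporting them as a clade.
C2 (derived state '0') is shared by Species A, Species K, and Species X — a synapomorphy uniting that clade.
C3: derived state '0' in Species Z only — an autapomorphy, so it tells us nothing about relationships among taxa.
C4 (derived state '0') is shared by Species A, Species K, Species X, and Species Z — a synapomorphy uniting that clade.
Most parsimonious ingroup topology: ((((Species X,Species A),Species K),Species Z),Species L).
Species X and Species Z share a more recent common ancestor with each other than either does with Species L, so Species L is the least closely related of the three.

Species L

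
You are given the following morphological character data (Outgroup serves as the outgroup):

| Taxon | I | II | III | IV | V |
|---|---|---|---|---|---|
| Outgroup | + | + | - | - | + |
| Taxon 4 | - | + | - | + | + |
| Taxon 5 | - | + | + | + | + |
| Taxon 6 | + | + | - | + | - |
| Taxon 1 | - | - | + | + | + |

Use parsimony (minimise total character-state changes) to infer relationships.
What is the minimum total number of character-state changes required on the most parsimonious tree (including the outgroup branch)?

5

Character polarity is set by the outgroup: the derived state is whichever differs from the outgroup's state, so for I, II, V the derived state is '-', and for the remaining characters it is '+'.
I: derived state '-' in Taxon 1, Taxon 4, and Taxon 5 only — synapomorphy for {Taxon 1, Taxon 4, Taxon 5}.
II: derived state '-' in Taxon 1 only — an autapomorphy, so it tells us nothing about relationships among taxa.
Only Taxon 1 and Taxon 5 show the derived state '+' for III, supporting them as a clade.
IV (derived state '+') is shared by all ingroup taxa — unites the whole ingroup.
V: derived state '-' in Taxon 6 only — an autapomorphy, so it tells us nothing about relationships among taxa.
Most parsimonious ingroup topology: ((Taxon 4,(Taxon 5,Taxon 1)),Taxon 6).
Changes per character on this tree: I: 1; II: 1; III: 1; IV: 1; V: 1.
Total = 5.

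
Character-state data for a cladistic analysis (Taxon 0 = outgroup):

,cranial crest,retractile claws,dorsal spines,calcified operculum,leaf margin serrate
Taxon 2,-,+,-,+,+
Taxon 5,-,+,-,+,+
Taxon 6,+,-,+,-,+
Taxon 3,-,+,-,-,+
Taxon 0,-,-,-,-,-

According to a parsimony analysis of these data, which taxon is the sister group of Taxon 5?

Taxon 2

The outgroup has state '-' for every character, so '+' is the derived state throughout.
cranial crest (derived state '+') is unique to Taxon 6 (autapomorphy; uninformative for grouping).
retractile claws (derived state '+') is shared by Taxon 2, Taxon 3, and Taxon 5 — a synapomorphy uniting that clade.
dorsal spines (derived state '+') is unique to Taxon 6 (autapomorphy; uninformative for grouping).
Only Taxon 2 and Taxon 5 show the derived state '+' for calcified operculum, supporting them as a clade.
All ingroup taxa share the derived state '+' for leaf margin serrate; it defines the ingroup but does not resolve relationships within it.
Most parsimonious ingroup topology: (((Taxon 2,Taxon 5),Taxon 3),Taxon 6).
Taxon 5 and Taxon 2 form a cherry on this tree, so they are sister taxa.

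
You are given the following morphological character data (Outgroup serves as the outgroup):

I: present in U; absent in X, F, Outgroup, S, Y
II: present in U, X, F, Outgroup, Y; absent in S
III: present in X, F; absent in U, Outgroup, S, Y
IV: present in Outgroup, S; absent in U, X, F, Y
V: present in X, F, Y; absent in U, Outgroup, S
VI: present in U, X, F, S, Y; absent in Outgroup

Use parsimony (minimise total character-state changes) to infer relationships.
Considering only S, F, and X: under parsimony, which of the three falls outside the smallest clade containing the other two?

S

Character polarity is set by the outgroup: the derived state is whichever differs from the outgroup's state, so for II, IV the derived state is 'absent', and for the remaining characters it is 'present'.
I: derived state 'present' in U only — an autapomorphy, so it tells us nothing about relationships among taxa.
II: derived state 'absent' in S only — an autapomorphy, so it tells us nothing about relationships among taxa.
III: derived state 'present' in F and X only — synapomorphy for {F, X}.
IV (derived state 'absent') is shared by F, U, X, and Y — a synapomorphy uniting that clade.
Only F, X, and Y show the derived state 'present' for V, supporting them as a clade.
All ingroup taxa share the derived state 'present' for VI; it defines the ingroup but does not resolve relationships within it.
Most parsimonious ingroup topology: ((U,((F,X),Y)),S).
F and X share a more recent common ancestor with each other than either does with S, so S is the least closely related of the three.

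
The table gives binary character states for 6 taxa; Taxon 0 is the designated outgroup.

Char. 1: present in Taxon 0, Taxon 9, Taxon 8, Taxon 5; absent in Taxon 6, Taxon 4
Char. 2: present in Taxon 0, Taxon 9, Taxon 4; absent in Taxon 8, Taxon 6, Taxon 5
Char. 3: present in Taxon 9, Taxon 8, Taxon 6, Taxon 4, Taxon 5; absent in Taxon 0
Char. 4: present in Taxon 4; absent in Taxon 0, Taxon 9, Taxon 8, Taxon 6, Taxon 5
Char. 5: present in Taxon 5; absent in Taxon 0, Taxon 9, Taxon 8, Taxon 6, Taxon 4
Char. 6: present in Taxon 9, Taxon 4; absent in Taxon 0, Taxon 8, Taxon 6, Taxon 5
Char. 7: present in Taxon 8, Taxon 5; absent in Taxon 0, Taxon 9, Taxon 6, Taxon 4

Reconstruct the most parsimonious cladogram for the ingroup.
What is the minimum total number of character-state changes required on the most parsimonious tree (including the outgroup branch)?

8

Character polarity is set by the outgroup: the derived state is whichever differs from the outgroup's state, so for Char. 1, Char. 2 the derived state is 'absent', and for the remaining characters it is 'present'.
Char. 1 (state 'absent') occurs in Taxon 4 and Taxon 6 but conflicts with the nesting implied by the other characters — most parsimoniously interpreted as homoplasy.
Char. 2: derived state 'absent' in Taxon 5, Taxon 6, and Taxon 8 only — synapomorphy for {Taxon 5, Taxon 6, Taxon 8}.
Char. 3 (derived state 'present') is shared by all ingroup taxa — unites the whole ingroup.
Char. 4: derived state 'present' in Taxon 4 only — an autapomorphy, so it tells us nothing about relationships among taxa.
Char. 5 (derived state 'present') is unique to Taxon 5 (autapomorphy; uninformative for grouping).
Char. 6 (derived state 'present') is shared by Taxon 4 and Taxon 9 — a synapomorphy uniting that clade.
Char. 7: derived state 'present' in Taxon 5 and Taxon 8 only — synapomorphy for {Taxon 5, Taxon 8}.
Most parsimonious ingroup topology: ((Taxon 9,Taxon 4),((Taxon 8,Taxon 5),Taxon 6)).
Changes per character on this tree: Char. 1: 2; Char. 2: 1; Char. 3: 1; Char. 4: 1; Char. 5: 1; Char. 6: 1; Char. 7: 1.
Total = 8.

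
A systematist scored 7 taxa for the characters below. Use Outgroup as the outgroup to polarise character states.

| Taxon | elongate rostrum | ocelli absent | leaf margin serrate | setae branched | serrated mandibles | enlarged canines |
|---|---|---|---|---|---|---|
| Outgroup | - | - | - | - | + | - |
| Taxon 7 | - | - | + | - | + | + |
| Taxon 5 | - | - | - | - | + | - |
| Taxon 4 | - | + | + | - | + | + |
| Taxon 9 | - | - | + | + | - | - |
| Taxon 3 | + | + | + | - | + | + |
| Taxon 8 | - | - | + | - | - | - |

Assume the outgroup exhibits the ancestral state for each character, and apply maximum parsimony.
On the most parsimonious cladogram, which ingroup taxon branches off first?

Character polarity is set by the outgroup: the derived state is whichever differs from the outgroup's state, so for serrated mandibles the derived state is '-', and for the remaining characters it is '+'.
elongate rostrum (derived state '+') is unique to Taxon 3 (autapomorphy; uninformative for grouping).
Only Taxon 3 and Taxon 4 show the derived state '+' for ocelli absent, supporting them as a clade.
Only Taxon 3, Taxon 4, Taxon 7, Taxon 8, and Taxon 9 show the derived state '+' for leaf margin serrate, supporting them as a clade.
setae branched: derived state '+' in Taxon 9 only — an autapomorphy, so it tells us nothing about relationships among taxa.
Only Taxon 8 and Taxon 9 show the derived state '-' for serrated mandibles, supporting them as a clade.
enlarged canines (derived state '+') is shared by Taxon 3, Taxon 4, and Taxon 7 — a synapomorphy uniting that clade.
Most parsimonious ingroup topology: (((Taxon 7,(Taxon 4,Taxon 3)),(Taxon 9,Taxon 8)),Taxon 5).
Taxon 5 is sister to the clade containing all other ingroup taxa, so it is the earliest-diverging (most basal) ingroup lineage.

Taxon 5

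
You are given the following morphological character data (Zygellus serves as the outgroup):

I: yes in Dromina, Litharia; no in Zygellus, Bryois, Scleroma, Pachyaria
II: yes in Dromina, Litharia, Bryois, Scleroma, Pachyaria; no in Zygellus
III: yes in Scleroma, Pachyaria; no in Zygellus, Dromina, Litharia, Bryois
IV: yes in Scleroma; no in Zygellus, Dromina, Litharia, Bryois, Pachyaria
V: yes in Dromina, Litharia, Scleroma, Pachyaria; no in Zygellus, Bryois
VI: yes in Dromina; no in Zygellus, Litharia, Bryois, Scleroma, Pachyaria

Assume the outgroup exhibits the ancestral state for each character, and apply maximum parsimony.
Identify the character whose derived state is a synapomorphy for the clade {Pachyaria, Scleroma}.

III

The outgroup has state 'no' for every character, so 'yes' is the derived state throughout.
I (derived state 'yes') is shared by Dromina and Litharia — a synapomorphy uniting that clade.
All ingroup taxa share the derived state 'yes' for II; it defines the ingroup but does not resolve relationships within it.
III (derived state 'yes') is shared by Pachyaria and Scleroma — a synapomorphy uniting that clade.
IV (derived state 'yes') is unique to Scleroma (autapomorphy; uninformative for grouping).
V: derived state 'yes' in Dromina, Litharia, Pachyaria, and Scleroma only — synapomorphy for {Dromina, Litharia, Pachyaria, Scleroma}.
VI: derived state 'yes' in Dromina only — an autapomorphy, so it tells us nothing about relationships among taxa.
Most parsimonious ingroup topology: (((Litharia,Dromina),(Scleroma,Pachyaria)),Bryois).
The clade {Pachyaria, Scleroma} is supported by III: its derived state 'yes' occurs in exactly those taxa and in no other taxon (including the outgroup).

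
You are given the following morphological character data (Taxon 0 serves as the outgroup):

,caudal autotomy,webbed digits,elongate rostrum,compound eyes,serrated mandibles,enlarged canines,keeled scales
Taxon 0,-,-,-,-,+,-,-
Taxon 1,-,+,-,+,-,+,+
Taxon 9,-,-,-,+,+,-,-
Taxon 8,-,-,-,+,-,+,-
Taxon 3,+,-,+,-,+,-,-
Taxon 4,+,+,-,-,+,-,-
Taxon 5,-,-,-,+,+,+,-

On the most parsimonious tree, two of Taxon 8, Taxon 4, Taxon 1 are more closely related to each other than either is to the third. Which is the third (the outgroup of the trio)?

Taxon 4

Character polarity is set by the outgroup: the derived state is whichever differs from the outgroup's state, so for serrated mandibles the derived state is '-', and for the remaining characters it is '+'.
caudal autotomy (derived state '+') is shared by Taxon 3 and Taxon 4 — a synapomorphy uniting that clade.
webbed digits groups Taxon 1 and Taxon 4, which is incompatible with the clades supported by the remaining characters; treating it as convergent (homoplasy) costs fewer steps than any alternative tree.
elongate rostrum: derived state '+' in Taxon 3 only — an autapomorphy, so it tells us nothing about relationships among taxa.
compound eyes: derived state '+' in Taxon 1, Taxon 5, Taxon 8, and Taxon 9 only — synapomorphy for {Taxon 1, Taxon 5, Taxon 8, Taxon 9}.
serrated mandibles: derived state '-' in Taxon 1 and Taxon 8 only — synapomorphy for {Taxon 1, Taxon 8}.
Only Taxon 1, Taxon 5, and Taxon 8 show the derived state '+' for enlarged canines, supporting them as a clade.
keeled scales: derived state '+' in Taxon 1 only — an autapomorphy, so it tells us nothing about relationships among taxa.
Most parsimonious ingroup topology: ((((Taxon 1,Taxon 8),Taxon 5),Taxon 9),(Taxon 3,Taxon 4)).
Taxon 8 and Taxon 1 share a more recent common ancestor with each other than either does with Taxon 4, so Taxon 4 is the least closely related of the three.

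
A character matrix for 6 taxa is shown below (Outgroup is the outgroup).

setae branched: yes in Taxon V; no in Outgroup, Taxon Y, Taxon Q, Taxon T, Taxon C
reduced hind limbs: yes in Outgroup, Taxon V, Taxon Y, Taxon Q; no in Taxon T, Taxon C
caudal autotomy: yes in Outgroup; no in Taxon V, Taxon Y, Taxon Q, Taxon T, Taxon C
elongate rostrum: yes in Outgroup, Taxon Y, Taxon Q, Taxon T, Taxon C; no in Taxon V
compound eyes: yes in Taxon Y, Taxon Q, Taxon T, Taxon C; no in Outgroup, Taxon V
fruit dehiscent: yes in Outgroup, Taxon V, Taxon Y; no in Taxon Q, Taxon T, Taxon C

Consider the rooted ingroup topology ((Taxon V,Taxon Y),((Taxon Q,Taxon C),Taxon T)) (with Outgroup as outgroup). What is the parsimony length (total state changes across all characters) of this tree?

8

Map each character onto ((Taxon V,Taxon Y),((Taxon Q,Taxon C),Taxon T)) (rooted by Outgroup) and count the minimum state changes it requires (Fitch parsimony):
setae branched: 1; reduced hind limbs: 2; caudal autotomy: 1; elongate rostrum: 1; compound eyes: 2; fruit dehiscent: 1.
Total tree length = 8.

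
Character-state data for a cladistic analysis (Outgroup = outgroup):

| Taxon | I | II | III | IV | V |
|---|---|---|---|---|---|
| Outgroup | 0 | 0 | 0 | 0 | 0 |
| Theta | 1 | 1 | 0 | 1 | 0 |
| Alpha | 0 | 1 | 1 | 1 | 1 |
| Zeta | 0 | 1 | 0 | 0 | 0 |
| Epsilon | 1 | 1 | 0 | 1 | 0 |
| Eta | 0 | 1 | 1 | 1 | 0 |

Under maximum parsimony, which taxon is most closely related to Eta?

Alpha

The outgroup has state '0' for every character, so '1' is the derived state throughout.
I: derived state '1' in Epsilon and Theta only — synapomorphy for {Epsilon, Theta}.
All ingroup taxa share the derived state '1' for II; it defines the ingroup but does not resolve relationships within it.
Only Alpha and Eta show the derived state '1' for III, supporting them as a clade.
IV (derived state '1') is shared by Alpha, Epsilon, Eta, and Theta — a synapomorphy uniting that clade.
V (derived state '1') is unique to Alpha (autapomorphy; uninformative for grouping).
Most parsimonious ingroup topology: (((Theta,Epsilon),(Alpha,Eta)),Zeta).
Eta and Alpha form a cherry on this tree, so they are sister taxa.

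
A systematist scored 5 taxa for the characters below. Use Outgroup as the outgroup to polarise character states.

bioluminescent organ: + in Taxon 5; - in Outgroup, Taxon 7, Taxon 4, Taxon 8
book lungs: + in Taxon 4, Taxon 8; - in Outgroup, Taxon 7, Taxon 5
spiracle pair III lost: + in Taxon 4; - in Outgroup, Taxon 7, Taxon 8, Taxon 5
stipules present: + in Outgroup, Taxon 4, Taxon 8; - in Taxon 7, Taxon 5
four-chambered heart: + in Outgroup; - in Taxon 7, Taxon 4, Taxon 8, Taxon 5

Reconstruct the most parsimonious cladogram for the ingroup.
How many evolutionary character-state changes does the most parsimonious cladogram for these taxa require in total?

5

Character polarity is set by the outgroup: the derived state is whichever differs from the outgroup's state, so for stipules present, four-chambered heart the derived state is '-', and for the remaining characters it is '+'.
bioluminescent organ (derived state '+') is unique to Taxon 5 (autapomorphy; uninformative for grouping).
Only Taxon 4 and Taxon 8 show the derived state '+' for book lungs, supporting them as a clade.
spiracle pair III lost (derived state '+') is unique to Taxon 4 (autapomorphy; uninformative for grouping).
stipules present: derived state '-' in Taxon 5 and Taxon 7 only — synapomorphy for {Taxon 5, Taxon 7}.
four-chambered heart (derived state '-') is shared by all ingroup taxa — unites the whole ingroup.
Most parsimonious ingroup topology: ((Taxon 7,Taxon 5),(Taxon 4,Taxon 8)).
Changes per character on this tree: bioluminescent organ: 1; book lungs: 1; spiracle pair III lost: 1; stipules present: 1; four-chambered heart: 1.
Total = 5.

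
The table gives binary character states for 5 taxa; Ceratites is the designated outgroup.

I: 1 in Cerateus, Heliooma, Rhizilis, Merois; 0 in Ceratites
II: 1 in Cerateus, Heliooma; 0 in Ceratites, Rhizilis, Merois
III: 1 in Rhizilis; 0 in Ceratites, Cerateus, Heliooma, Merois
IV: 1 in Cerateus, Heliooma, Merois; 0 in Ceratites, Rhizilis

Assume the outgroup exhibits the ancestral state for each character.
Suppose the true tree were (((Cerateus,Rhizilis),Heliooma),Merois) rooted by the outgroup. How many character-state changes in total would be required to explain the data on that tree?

6

Map each character onto (((Cerateus,Rhizilis),Heliooma),Merois) (rooted by Ceratites) and count the minimum state changes it requires (Fitch parsimony):
I: 1; II: 2; III: 1; IV: 2.
Total tree length = 6.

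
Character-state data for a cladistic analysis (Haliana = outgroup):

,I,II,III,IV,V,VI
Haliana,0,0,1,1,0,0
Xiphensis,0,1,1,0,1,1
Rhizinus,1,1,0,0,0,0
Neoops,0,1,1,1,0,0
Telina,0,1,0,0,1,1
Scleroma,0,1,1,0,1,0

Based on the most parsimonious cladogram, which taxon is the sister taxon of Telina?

Character polarity is set by the outgroup: the derived state is whichever differs from the outgroup's state, so for III, IV the derived state is '0', and for the remaining characters it is '1'.
I: derived state '1' in Rhizinus only — an autapomorphy, so it tells us nothing about relationships among taxa.
All ingroup taxa share the derived state '1' for II; it defines the ingroup but does not resolve relationships within it.
III groups Rhizinus and Telina, which is incompatible with the clades supported by the remaining characters; treating it as convergent (homoplasy) costs fewer steps than any alternative tree.
IV: derived state '0' in Rhizinus, Scleroma, Telina, and Xiphensis only — synapomorphy for {Rhizinus, Scleroma, Telina, Xiphensis}.
V (derived state '1') is shared by Scleroma, Telina, and Xiphensis — a synapomorphy uniting that clade.
VI: derived state '1' in Telina and Xiphensis only — synapomorphy for {Telina, Xiphensis}.
Most parsimonious ingroup topology: ((((Xiphensis,Telina),Scleroma),Rhizinus),Neoops).
Telina and Xiphensis form a cherry on this tree, so they are sister taxa.

Xiphensis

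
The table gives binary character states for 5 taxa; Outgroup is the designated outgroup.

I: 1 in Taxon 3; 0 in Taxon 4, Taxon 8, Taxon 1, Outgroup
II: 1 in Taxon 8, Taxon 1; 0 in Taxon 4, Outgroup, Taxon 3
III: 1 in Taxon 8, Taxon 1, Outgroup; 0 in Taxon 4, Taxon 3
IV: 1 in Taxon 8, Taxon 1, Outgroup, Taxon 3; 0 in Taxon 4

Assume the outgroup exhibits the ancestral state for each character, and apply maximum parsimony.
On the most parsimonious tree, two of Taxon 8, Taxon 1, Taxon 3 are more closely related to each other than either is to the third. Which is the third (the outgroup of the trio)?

Character polarity is set by the outgroup: the derived state is whichever differs from the outgroup's state, so for III, IV the derived state is '0', and for the remaining characters it is '1'.
I: derived state '1' in Taxon 3 only — an autapomorphy, so it tells us nothing about relationships among taxa.
II: derived state '1' in Taxon 1 and Taxon 8 only — synapomorphy for {Taxon 1, Taxon 8}.
III (derived state '0') is shared by Taxon 3 and Taxon 4 — a synapomorphy uniting that clade.
IV: derived state '0' in Taxon 4 only — an autapomorphy, so it tells us nothing about relationships among taxa.
Most parsimonious ingroup topology: ((Taxon 8,Taxon 1),(Taxon 4,Taxon 3)).
Taxon 1 and Taxon 8 share a more recent common ancestor with each other than either does with Taxon 3, so Taxon 3 is the least closely related of the three.

Taxon 3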